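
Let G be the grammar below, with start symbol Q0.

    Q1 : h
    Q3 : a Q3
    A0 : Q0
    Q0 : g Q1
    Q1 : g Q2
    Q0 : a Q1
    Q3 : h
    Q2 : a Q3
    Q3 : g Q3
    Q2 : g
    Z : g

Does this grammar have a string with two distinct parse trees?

(Z, A0 are unreachable from Q0, so their rules don't affect L(Q0).) Restricted to the reachable nonterminals, every rule has the form A → t or A → t B, and no two rules for the same A share a first terminal. The grammar encodes a DFA — one run per string.

Unambiguous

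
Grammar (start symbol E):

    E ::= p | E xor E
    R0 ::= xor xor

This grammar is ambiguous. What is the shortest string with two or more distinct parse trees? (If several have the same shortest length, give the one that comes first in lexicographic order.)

p xor p xor p

length 1: no string has ≥2 trees
length 3: no string has ≥2 trees
length 5: p xor p xor p has 2 parse trees

Two derivations of p xor p xor p:
  E ⇒ E xor E ⇒ p xor E ⇒ p xor E xor E ⇒ p xor p xor E ⇒ p xor p xor p
  E ⇒ E xor E ⇒ E xor E xor E ⇒ p xor E xor E ⇒ p xor p xor E ⇒ p xor p xor p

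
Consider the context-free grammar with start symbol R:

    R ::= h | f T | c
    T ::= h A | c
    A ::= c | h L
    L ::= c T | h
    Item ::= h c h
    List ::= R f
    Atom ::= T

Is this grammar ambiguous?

(Item, List, Atom are unreachable from R, so their rules don't affect L(R).) The reachable rules are right-linear with at most one rule per (nonterminal, next-terminal) pair. Each input token forces the next rule, so parsing is deterministic.

Unambiguous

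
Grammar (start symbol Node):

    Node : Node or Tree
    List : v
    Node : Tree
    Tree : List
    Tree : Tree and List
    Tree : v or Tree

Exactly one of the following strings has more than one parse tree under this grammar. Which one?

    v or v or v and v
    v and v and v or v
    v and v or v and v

v or v or v and v: 7 trees
v and v and v or v: 1 tree
v and v or v and v: 1 tree

v or v or v and v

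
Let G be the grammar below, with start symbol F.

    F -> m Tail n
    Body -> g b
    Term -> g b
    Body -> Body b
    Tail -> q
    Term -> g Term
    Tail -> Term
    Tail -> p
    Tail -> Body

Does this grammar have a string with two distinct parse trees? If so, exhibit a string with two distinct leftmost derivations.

Ambiguous

Witness: m g b n

Derivation 1: F ⇒ m Tail n ⇒ m Term n ⇒ m g b n
Derivation 2: F ⇒ m Tail n ⇒ m Body n ⇒ m g b n

Two distinct leftmost derivations for the same string.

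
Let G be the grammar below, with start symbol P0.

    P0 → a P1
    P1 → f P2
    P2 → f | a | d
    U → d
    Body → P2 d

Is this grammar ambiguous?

Only P0, P1, P2 are reachable from P0; ignoring the rest: Restricted to the reachable nonterminals, every rule has the form A → t or A → t B, and no two rules for the same A share a first terminal. The grammar encodes a DFA — one run per string.

Unambiguous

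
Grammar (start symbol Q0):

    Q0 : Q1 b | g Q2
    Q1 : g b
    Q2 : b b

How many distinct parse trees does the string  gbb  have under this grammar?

Parse trees for gbb:
  [Q0 [Q1 g b] b]
  [Q0 g [Q2 b b]]

2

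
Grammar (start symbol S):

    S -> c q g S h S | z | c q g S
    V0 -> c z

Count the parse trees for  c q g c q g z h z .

2

Parse trees for c q g c q g z h z:
  [S c q g [S c q g [S z]] h [S z]]
  [S c q g [S c q g [S z] h [S z]]]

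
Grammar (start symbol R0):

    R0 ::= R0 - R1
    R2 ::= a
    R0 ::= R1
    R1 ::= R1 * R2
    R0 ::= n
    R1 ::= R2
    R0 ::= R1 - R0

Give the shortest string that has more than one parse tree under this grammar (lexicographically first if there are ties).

length 1: no string has ≥2 trees
length 3: a - a has 2 parse trees

Two derivations of a - a:
  R0 ⇒ R0 - R1 ⇒ R1 - R1 ⇒ R2 - R1 ⇒ a - R1 ⇒ a - R2 ⇒ a - a
  R0 ⇒ R1 - R0 ⇒ R2 - R0 ⇒ a - R0 ⇒ a - R1 ⇒ a - R2 ⇒ a - a

a - a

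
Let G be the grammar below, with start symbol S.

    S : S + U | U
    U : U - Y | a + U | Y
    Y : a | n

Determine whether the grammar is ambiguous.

Witness: a + a

Derivation 1: S ⇒ S + U ⇒ U + U ⇒ Y + U ⇒ a + U ⇒ a + Y ⇒ a + a
Derivation 2: S ⇒ U ⇒ a + U ⇒ a + Y ⇒ a + a

Two distinct leftmost derivations for the same string.

Ambiguous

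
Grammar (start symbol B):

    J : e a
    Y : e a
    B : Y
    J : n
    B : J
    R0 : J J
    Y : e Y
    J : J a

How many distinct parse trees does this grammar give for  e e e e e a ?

Parse trees for e e e e e a:
  [B [Y e [Y e [Y e [Y e [Y e a]]]]]]

1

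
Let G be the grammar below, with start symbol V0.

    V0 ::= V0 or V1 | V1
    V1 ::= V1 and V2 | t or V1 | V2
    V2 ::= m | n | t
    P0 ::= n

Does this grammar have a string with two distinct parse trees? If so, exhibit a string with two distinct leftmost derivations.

Witness: t or m

Derivation 1: V0 ⇒ V0 or V1 ⇒ V1 or V1 ⇒ V2 or V1 ⇒ t or V1 ⇒ t or V2 ⇒ t or m
Derivation 2: V0 ⇒ V1 ⇒ t or V1 ⇒ t or V2 ⇒ t or m

Two distinct leftmost derivations for the same string.

Ambiguous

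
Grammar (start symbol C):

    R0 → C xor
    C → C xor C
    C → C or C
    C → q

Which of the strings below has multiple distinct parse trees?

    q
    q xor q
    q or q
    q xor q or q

q xor q or q

q: 1 tree
q xor q: 1 tree
q or q: 1 tree
q xor q or q: 2 trees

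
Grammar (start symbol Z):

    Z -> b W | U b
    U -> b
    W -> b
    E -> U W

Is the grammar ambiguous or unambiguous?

Ambiguous

Witness: b b

Derivation 1: Z ⇒ b W ⇒ b b
Derivation 2: Z ⇒ U b ⇒ b b

Two distinct leftmost derivations for the same string.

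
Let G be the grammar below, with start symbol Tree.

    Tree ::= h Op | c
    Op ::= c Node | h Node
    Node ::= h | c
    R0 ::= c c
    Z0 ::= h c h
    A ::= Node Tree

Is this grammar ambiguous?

Unambiguous

(R0, Z0, A are unreachable from Tree, so their rules don't affect L(Tree).) The reachable rules are right-linear with at most one rule per (nonterminal, next-terminal) pair. Each input token forces the next rule, so parsing is deterministic.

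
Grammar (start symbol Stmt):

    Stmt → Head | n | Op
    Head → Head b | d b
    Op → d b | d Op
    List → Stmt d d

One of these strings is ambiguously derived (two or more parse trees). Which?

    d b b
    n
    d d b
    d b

d b b: 1 tree
n: 1 tree
d d b: 1 tree
d b: 2 trees

d b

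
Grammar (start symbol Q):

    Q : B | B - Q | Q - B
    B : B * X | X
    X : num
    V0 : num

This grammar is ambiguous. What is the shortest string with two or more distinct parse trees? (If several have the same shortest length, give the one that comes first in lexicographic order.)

num - num

length 1: no string has ≥2 trees
length 3: num - num has 2 parse trees

Two derivations of num - num:
  Q ⇒ B - Q ⇒ X - Q ⇒ num - Q ⇒ num - B ⇒ num - X ⇒ num - num
  Q ⇒ Q - B ⇒ B - B ⇒ X - B ⇒ num - B ⇒ num - X ⇒ num - num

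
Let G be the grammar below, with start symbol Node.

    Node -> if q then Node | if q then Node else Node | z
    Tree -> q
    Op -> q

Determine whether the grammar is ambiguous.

Ambiguous

Witness: if q then if q then z else z

Derivation 1: Node ⇒ if q then Node ⇒ if q then if q then Node else Node ⇒ if q then if q then z else Node ⇒ if q then if q then z else z
Derivation 2: Node ⇒ if q then Node else Node ⇒ if q then if q then Node else Node ⇒ if q then if q then z else Node ⇒ if q then if q then z else z

Two distinct leftmost derivations for the same string.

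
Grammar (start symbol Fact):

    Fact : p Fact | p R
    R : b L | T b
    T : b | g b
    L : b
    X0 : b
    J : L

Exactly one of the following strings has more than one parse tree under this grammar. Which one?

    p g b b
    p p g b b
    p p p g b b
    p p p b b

p p p b b

p g b b: 1 tree
p p g b b: 1 tree
p p p g b b: 1 tree
p p p b b: 2 trees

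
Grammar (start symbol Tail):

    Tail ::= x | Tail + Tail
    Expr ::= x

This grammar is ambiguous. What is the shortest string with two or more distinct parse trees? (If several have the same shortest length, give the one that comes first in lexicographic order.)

length 1: no string has ≥2 trees
length 3: no string has ≥2 trees
length 5: x + x + x has 2 parse trees

Two derivations of x + x + x:
  Tail ⇒ Tail + Tail ⇒ x + Tail ⇒ x + Tail + Tail ⇒ x + x + Tail ⇒ x + x + x
  Tail ⇒ Tail + Tail ⇒ Tail + Tail + Tail ⇒ x + Tail + Tail ⇒ x + x + Tail ⇒ x + x + x

x + x + x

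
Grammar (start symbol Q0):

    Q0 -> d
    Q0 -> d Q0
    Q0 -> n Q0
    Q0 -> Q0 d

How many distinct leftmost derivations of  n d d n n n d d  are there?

8

Parse trees for n d d n n n d d:
  [Q0 n [Q0 d [Q0 d [Q0 n [Q0 n [Q0 n [Q0 d [Q0 d]]]]]]]]
  [Q0 n [Q0 d [Q0 d [Q0 n [Q0 n [Q0 n [Q0 [Q0 d] d]]]]]]]
  [Q0 n [Q0 d [Q0 d [Q0 n [Q0 n [Q0 [Q0 n [Q0 d]] d]]]]]]
  [Q0 n [Q0 d [Q0 d [Q0 n [Q0 [Q0 n [Q0 n [Q0 d]]] d]]]]]
  [Q0 n [Q0 d [Q0 d [Q0 [Q0 n [Q0 n [Q0 n [Q0 d]]]] d]]]]
  [Q0 n [Q0 d [Q0 [Q0 d [Q0 n [Q0 n [Q0 n [Q0 d]]]]] d]]]
  [Q0 n [Q0 [Q0 d [Q0 d [Q0 n [Q0 n [Q0 n [Q0 d]]]]]] d]]
  [Q0 [Q0 n [Q0 d [Q0 d [Q0 n [Q0 n [Q0 n [Q0 d]]]]]]] d]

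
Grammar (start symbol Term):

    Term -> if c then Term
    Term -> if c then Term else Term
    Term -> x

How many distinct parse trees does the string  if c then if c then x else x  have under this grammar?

2

Parse trees for if c then if c then x else x:
  [Term if c then [Term if c then [Term x] else [Term x]]]
  [Term if c then [Term if c then [Term x]] else [Term x]]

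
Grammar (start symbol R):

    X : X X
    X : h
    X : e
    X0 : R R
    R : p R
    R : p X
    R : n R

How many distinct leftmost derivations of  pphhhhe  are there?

14

Parse trees for pphhhhe (showing first 6 of 14):
  [R p [R p [X [X h] [X [X h] [X [X h] [X [X h] [X e]]]]]]]
  [R p [R p [X [X h] [X [X h] [X [X [X h] [X h]] [X e]]]]]]
  [R p [R p [X [X h] [X [X [X h] [X h]] [X [X h] [X e]]]]]]
  [R p [R p [X [X h] [X [X [X h] [X [X h] [X h]]] [X e]]]]]
  [R p [R p [X [X h] [X [X [X [X h] [X h]] [X h]] [X e]]]]]
  [R p [R p [X [X [X h] [X h]] [X [X h] [X [X h] [X e]]]]]]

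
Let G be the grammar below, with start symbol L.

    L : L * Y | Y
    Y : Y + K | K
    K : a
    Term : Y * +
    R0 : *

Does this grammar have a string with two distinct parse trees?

Unambiguous

Only L, Y, K are reachable from L; ignoring the rest: This is a standard precedence ladder (L over Y over K), with each level left-recursive on its own operator ('*' at L, '+' at Y). That structure is LR(1), hence unambiguous.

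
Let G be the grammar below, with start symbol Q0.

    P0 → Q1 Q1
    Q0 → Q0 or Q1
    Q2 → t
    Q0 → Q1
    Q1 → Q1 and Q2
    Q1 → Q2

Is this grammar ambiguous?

Only Q0, Q1, Q2 are reachable from Q0; ignoring the rest: This is a standard precedence ladder (Q0 over Q1 over Q2), with each level left-recursive on its own operator ('or' at Q0, 'and' at Q1). That structure is LR(1), hence unambiguous.

Unambiguous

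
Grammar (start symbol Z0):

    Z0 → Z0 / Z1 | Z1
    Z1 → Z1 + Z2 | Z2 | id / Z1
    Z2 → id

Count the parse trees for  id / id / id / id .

Parse trees for id / id / id / id:
  [Z0 [Z0 [Z1 [Z2 id]]] / [Z1 id / [Z1 id / [Z1 [Z2 id]]]]]
  [Z0 [Z0 [Z0 [Z1 [Z2 id]]] / [Z1 [Z2 id]]] / [Z1 id / [Z1 [Z2 id]]]]
  [Z0 [Z0 [Z1 id / [Z1 [Z2 id]]]] / [Z1 id / [Z1 [Z2 id]]]]
  [Z0 [Z0 [Z0 [Z1 [Z2 id]]] / [Z1 id / [Z1 [Z2 id]]]] / [Z1 [Z2 id]]]
  [Z0 [Z0 [Z0 [Z0 [Z1 [Z2 id]]] / [Z1 [Z2 id]]] / [Z1 [Z2 id]]] / [Z1 [Z2 id]]]
  [Z0 [Z0 [Z0 [Z1 id / [Z1 [Z2 id]]]] / [Z1 [Z2 id]]] / [Z1 [Z2 id]]]
  [Z0 [Z0 [Z1 id / [Z1 id / [Z1 [Z2 id]]]]] / [Z1 [Z2 id]]]
  [Z0 [Z1 id / [Z1 id / [Z1 id / [Z1 [Z2 id]]]]]]

8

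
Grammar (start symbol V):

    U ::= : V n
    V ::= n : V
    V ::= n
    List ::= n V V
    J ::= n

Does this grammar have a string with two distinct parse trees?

Unambiguous

(List, J, U are unreachable from V, so their rules don't affect L(V).) The reachable grammar is A → atom sep A | atom. Each atom is followed by either the separator (recurse) or end-of-string (stop) — no choice point.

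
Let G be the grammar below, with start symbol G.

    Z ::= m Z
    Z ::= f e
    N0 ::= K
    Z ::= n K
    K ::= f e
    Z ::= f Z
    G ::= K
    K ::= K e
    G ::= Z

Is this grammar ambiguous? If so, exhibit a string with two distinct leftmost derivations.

Ambiguous

Witness: f e

Derivation 1: G ⇒ K ⇒ f e
Derivation 2: G ⇒ Z ⇒ f e

Two distinct leftmost derivations for the same string.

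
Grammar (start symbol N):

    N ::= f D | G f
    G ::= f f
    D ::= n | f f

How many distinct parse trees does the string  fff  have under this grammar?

2

Parse trees for fff:
  [N f [D f f]]
  [N [G f f] f]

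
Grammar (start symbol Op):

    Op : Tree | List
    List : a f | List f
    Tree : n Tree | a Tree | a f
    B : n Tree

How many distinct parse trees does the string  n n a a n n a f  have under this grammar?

1

Parse trees for n n a a n n a f:
  [Op [Tree n [Tree n [Tree a [Tree a [Tree n [Tree n [Tree a f]]]]]]]]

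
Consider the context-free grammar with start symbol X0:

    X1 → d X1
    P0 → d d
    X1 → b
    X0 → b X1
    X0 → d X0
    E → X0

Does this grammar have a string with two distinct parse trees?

Only X0, X1 are reachable from X0; ignoring the rest: Restricted to the reachable nonterminals, every rule has the form A → t or A → t B, and no two rules for the same A share a first terminal. The grammar encodes a DFA — one run per string.

Unambiguous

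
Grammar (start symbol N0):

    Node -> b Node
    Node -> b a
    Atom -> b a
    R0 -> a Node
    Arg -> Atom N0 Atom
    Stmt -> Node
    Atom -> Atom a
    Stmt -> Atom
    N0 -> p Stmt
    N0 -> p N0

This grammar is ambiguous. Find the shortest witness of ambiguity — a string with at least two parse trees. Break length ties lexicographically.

length 3: p b a has 2 parse trees

Two derivations of p b a:
  N0 ⇒ p Stmt ⇒ p Node ⇒ p b a
  N0 ⇒ p Stmt ⇒ p Atom ⇒ p b a

p b a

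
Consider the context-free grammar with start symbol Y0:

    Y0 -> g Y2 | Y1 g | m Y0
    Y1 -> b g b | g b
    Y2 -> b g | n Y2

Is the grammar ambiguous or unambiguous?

Witness: g b g

Derivation 1: Y0 ⇒ g Y2 ⇒ g b g
Derivation 2: Y0 ⇒ Y1 g ⇒ g b g

Two distinct leftmost derivations for the same string.

Ambiguous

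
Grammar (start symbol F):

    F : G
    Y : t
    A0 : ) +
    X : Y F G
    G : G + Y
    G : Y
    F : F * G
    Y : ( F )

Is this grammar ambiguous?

Unambiguous

(A0, X are unreachable from F, so their rules don't affect L(F).) This is a standard precedence ladder (F over G over Y), with each level left-recursive on its own operator ('*' at F, '+' at G). That structure is LR(1), hence unambiguous.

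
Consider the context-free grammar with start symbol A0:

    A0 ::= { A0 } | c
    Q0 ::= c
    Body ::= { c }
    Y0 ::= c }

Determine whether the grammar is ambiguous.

Only A0 is reachable from A0; ignoring the rest: Each string is a nest of matched brackets around a single atom. An opening bracket forces the recursive rule; an atom forces the base rule.

Unambiguous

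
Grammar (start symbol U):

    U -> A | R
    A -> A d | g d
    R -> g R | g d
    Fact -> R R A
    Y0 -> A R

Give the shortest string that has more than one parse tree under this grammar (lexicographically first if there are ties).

length 2: g d has 2 parse trees

Two derivations of g d:
  U ⇒ A ⇒ g d
  U ⇒ R ⇒ g d

g d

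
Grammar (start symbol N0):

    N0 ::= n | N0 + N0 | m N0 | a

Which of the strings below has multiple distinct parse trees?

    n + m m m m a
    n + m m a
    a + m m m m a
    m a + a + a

n + m m m m a: 1 tree
n + m m a: 1 tree
a + m m m m a: 1 tree
m a + a + a: 5 trees

m a + a + a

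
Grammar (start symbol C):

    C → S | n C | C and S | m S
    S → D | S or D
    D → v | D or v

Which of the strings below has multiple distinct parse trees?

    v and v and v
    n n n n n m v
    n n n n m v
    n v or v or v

n v or v or v

v and v and v: 1 tree
n n n n n m v: 1 tree
n n n n m v: 1 tree
n v or v or v: 4 trees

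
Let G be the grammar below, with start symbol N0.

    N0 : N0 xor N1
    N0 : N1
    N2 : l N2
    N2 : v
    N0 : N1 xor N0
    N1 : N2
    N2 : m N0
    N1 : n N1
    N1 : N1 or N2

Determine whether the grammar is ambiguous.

Witness: v xor v

Derivation 1: N0 ⇒ N0 xor N1 ⇒ N1 xor N1 ⇒ N2 xor N1 ⇒ v xor N1 ⇒ v xor N2 ⇒ v xor v
Derivation 2: N0 ⇒ N1 xor N0 ⇒ N2 xor N0 ⇒ v xor N0 ⇒ v xor N1 ⇒ v xor N2 ⇒ v xor v

Two distinct leftmost derivations for the same string.

Ambiguous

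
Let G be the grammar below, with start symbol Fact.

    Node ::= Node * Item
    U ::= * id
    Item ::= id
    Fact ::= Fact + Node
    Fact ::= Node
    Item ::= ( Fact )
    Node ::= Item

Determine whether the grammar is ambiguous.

Unambiguous

Only Fact, Node, Item are reachable from Fact; ignoring the rest: The grammar is stratified — Fact handles '+' (left-recursive), Node handles '*', Item atoms. Each operator has a fixed associativity and precedence level, so every string has one parse.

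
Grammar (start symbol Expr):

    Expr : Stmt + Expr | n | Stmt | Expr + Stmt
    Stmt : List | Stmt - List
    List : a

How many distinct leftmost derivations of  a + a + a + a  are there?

Parse trees for a + a + a + a:
  [Expr [Stmt [List a]] + [Expr [Stmt [List a]] + [Expr [Stmt [List a]] + [Expr [Stmt [List a]]]]]]
  [Expr [Stmt [List a]] + [Expr [Stmt [List a]] + [Expr [Expr [Stmt [List a]]] + [Stmt [List a]]]]]
  [Expr [Stmt [List a]] + [Expr [Expr [Stmt [List a]] + [Expr [Stmt [List a]]]] + [Stmt [List a]]]]
  [Expr [Stmt [List a]] + [Expr [Expr [Expr [Stmt [List a]]] + [Stmt [List a]]] + [Stmt [List a]]]]
  [Expr [Expr [Stmt [List a]] + [Expr [Stmt [List a]] + [Expr [Stmt [List a]]]]] + [Stmt [List a]]]
  [Expr [Expr [Stmt [List a]] + [Expr [Expr [Stmt [List a]]] + [Stmt [List a]]]] + [Stmt [List a]]]
  [Expr [Expr [Expr [Stmt [List a]] + [Expr [Stmt [List a]]]] + [Stmt [List a]]] + [Stmt [List a]]]
  [Expr [Expr [Expr [Expr [Stmt [List a]]] + [Stmt [List a]]] + [Stmt [List a]]] + [Stmt [List a]]]

8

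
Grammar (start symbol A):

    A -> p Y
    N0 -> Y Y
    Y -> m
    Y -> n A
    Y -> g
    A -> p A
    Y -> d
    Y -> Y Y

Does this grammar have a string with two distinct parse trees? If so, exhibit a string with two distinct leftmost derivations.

Witness: p d d d

Derivation 1: A ⇒ p Y ⇒ p Y Y ⇒ p d Y ⇒ p d Y Y ⇒ p d d Y ⇒ p d d d
Derivation 2: A ⇒ p Y ⇒ p Y Y ⇒ p Y Y Y ⇒ p d Y Y ⇒ p d d Y ⇒ p d d d

Two distinct leftmost derivations for the same string.

Ambiguous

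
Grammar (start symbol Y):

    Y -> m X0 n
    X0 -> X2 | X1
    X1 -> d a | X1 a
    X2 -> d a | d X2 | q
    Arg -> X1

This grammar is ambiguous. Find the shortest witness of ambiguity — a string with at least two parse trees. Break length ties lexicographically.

m d a n

length 3: no string has ≥2 trees
length 4: m d a n has 2 parse trees

Two derivations of m d a n:
  Y ⇒ m X0 n ⇒ m X2 n ⇒ m d a n
  Y ⇒ m X0 n ⇒ m X1 n ⇒ m d a n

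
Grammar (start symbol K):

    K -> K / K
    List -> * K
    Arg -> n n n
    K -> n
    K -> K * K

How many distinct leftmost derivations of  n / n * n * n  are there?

Parse trees for n / n * n * n:
  [K [K n] / [K [K n] * [K [K n] * [K n]]]]
  [K [K n] / [K [K [K n] * [K n]] * [K n]]]
  [K [K [K n] / [K n]] * [K [K n] * [K n]]]
  [K [K [K n] / [K [K n] * [K n]]] * [K n]]
  [K [K [K [K n] / [K n]] * [K n]] * [K n]]

5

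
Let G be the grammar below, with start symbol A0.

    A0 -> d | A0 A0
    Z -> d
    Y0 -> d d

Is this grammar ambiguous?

Ambiguous

Witness: d d d

Derivation 1: A0 ⇒ A0 A0 ⇒ d A0 ⇒ d A0 A0 ⇒ d d A0 ⇒ d d d
Derivation 2: A0 ⇒ A0 A0 ⇒ A0 A0 A0 ⇒ d A0 A0 ⇒ d d A0 ⇒ d d d

Two distinct leftmost derivations for the same string.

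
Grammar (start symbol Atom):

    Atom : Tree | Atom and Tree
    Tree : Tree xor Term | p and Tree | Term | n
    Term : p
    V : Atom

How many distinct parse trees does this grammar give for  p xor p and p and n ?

2

Parse trees for p xor p and p and n:
  [Atom [Atom [Tree [Tree [Term p]] xor [Term p]]] and [Tree p and [Tree n]]]
  [Atom [Atom [Atom [Tree [Tree [Term p]] xor [Term p]]] and [Tree [Term p]]] and [Tree n]]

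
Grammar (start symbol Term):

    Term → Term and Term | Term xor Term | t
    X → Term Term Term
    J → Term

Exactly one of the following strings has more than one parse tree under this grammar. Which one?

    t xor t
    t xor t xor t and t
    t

t xor t xor t and t

t xor t: 1 tree
t xor t xor t and t: 5 trees
t: 1 tree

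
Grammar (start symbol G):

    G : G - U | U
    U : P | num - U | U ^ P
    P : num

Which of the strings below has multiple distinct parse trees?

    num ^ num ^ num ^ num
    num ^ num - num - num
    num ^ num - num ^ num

num ^ num ^ num ^ num: 1 tree
num ^ num - num - num: 2 trees
num ^ num - num ^ num: 1 tree

num ^ num - num - num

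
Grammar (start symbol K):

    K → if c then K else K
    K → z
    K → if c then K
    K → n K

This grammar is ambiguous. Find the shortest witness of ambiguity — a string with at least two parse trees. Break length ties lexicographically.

if c then if c then z else z

length 1: no string has ≥2 trees
length 2: no string has ≥2 trees
length 3: no string has ≥2 trees
length 4: no string has ≥2 trees
length 5: no string has ≥2 trees
length 6: no string has ≥2 trees
length 7: no string has ≥2 trees
length 8: no string has ≥2 trees
length 9: if c then if c then z else z has 2 parse trees

Two derivations of if c then if c then z else z:
  K ⇒ if c then K else K ⇒ if c then if c then K else K ⇒ if c then if c then z else K ⇒ if c then if c then z else z
  K ⇒ if c then K ⇒ if c then if c then K else K ⇒ if c then if c then z else K ⇒ if c then if c then z else z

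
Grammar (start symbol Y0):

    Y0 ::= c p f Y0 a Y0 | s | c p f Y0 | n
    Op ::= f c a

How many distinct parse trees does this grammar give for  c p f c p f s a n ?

Parse trees for c p f c p f s a n:
  [Y0 c p f [Y0 c p f [Y0 s]] a [Y0 n]]
  [Y0 c p f [Y0 c p f [Y0 s] a [Y0 n]]]

2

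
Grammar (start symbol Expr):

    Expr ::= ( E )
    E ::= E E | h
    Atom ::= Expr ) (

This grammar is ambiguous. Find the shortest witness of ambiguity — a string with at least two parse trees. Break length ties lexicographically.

( h h h )

length 3: no string has ≥2 trees
length 4: no string has ≥2 trees
length 5: ( h h h ) has 2 parse trees

Two derivations of ( h h h ):
  Expr ⇒ ( E ) ⇒ ( E E ) ⇒ ( E E E ) ⇒ ( h E E ) ⇒ ( h h E ) ⇒ ( h h h )
  Expr ⇒ ( E ) ⇒ ( E E ) ⇒ ( h E ) ⇒ ( h E E ) ⇒ ( h h E ) ⇒ ( h h h )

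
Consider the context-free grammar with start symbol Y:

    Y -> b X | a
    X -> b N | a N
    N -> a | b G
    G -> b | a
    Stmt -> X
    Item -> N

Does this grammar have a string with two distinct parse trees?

(Stmt, Item are unreachable from Y, so their rules don't affect L(Y).) Restricted to the reachable nonterminals, every rule has the form A → t or A → t B, and no two rules for the same A share a first terminal. The grammar encodes a DFA — one run per string.

Unambiguous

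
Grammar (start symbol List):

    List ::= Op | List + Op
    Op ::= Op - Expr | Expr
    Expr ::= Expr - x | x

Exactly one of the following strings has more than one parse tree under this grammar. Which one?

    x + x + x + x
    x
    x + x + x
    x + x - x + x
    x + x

x + x + x + x: 1 tree
x: 1 tree
x + x + x: 1 tree
x + x - x + x: 2 trees
x + x: 1 tree

x + x - x + x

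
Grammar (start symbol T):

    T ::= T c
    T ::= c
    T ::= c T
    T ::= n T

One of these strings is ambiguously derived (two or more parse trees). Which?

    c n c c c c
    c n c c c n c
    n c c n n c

c n c c c c: 26 trees
c n c c c n c: 1 tree
n c c n n c: 1 tree

c n c c c c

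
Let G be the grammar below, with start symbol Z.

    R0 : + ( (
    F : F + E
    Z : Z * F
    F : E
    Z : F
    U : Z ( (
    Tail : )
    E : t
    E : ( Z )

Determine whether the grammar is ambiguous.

Unambiguous

(R0, U, Tail are unreachable from Z, so their rules don't affect L(Z).) This is a standard precedence ladder (Z over F over E), with each level left-recursive on its own operator ('*' at Z, '+' at F). That structure is LR(1), hence unambiguous.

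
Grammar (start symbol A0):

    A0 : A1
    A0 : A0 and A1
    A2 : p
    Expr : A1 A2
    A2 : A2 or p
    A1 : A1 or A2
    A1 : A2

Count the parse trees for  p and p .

Parse trees for p and p:
  [A0 [A0 [A1 [A2 p]]] and [A1 [A2 p]]]

1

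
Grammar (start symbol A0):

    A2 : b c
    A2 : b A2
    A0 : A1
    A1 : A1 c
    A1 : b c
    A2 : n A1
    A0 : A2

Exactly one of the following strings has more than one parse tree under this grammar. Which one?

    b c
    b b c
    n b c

b c

b c: 2 trees
b b c: 1 tree
n b c: 1 tree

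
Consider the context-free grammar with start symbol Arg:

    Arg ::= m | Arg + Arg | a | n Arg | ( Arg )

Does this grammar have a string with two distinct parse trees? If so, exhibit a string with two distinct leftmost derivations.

Ambiguous

Witness: n a + a

Derivation 1: Arg ⇒ Arg + Arg ⇒ n Arg + Arg ⇒ n a + Arg ⇒ n a + a
Derivation 2: Arg ⇒ n Arg ⇒ n Arg + Arg ⇒ n a + Arg ⇒ n a + a

Two distinct leftmost derivations for the same string.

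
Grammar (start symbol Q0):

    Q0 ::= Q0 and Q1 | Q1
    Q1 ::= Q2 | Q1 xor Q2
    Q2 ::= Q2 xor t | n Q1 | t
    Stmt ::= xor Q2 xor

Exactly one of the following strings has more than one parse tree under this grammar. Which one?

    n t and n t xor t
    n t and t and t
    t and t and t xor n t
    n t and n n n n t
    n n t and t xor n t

n t and n t xor t: 4 trees
n t and t and t: 1 tree
t and t and t xor n t: 1 tree
n t and n n n n t: 1 tree
n n t and t xor n t: 1 tree

n t and n t xor t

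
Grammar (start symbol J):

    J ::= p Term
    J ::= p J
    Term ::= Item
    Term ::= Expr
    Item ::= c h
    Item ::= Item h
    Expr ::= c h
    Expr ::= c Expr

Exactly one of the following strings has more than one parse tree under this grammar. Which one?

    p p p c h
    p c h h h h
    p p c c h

p p p c h

p p p c h: 2 trees
p c h h h h: 1 tree
p p c c h: 1 tree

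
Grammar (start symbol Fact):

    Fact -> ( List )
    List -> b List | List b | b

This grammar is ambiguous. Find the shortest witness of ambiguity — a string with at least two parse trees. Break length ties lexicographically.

( b b )

length 3: no string has ≥2 trees
length 4: ( b b ) has 2 parse trees

Two derivations of ( b b ):
  Fact ⇒ ( List ) ⇒ ( b List ) ⇒ ( b b )
  Fact ⇒ ( List ) ⇒ ( List b ) ⇒ ( b b )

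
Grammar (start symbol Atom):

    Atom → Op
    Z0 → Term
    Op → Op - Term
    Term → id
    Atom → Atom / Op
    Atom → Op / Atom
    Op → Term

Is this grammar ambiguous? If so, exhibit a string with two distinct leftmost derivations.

Witness: id / id

Derivation 1: Atom ⇒ Atom / Op ⇒ Op / Op ⇒ Term / Op ⇒ id / Op ⇒ id / Term ⇒ id / id
Derivation 2: Atom ⇒ Op / Atom ⇒ Term / Atom ⇒ id / Atom ⇒ id / Op ⇒ id / Term ⇒ id / id

Two distinct leftmost derivations for the same string.

Ambiguous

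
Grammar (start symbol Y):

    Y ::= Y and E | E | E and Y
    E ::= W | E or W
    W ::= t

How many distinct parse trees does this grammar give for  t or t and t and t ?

Parse trees for t or t and t and t:
  [Y [Y [Y [E [E [W t]] or [W t]]] and [E [W t]]] and [E [W t]]]
  [Y [Y [E [E [W t]] or [W t]] and [Y [E [W t]]]] and [E [W t]]]
  [Y [E [E [W t]] or [W t]] and [Y [Y [E [W t]]] and [E [W t]]]]
  [Y [E [E [W t]] or [W t]] and [Y [E [W t]] and [Y [E [W t]]]]]

4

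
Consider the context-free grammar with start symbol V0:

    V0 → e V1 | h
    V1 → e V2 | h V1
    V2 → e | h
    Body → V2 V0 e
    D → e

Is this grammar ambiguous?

Only V0, V1, V2 are reachable from V0; ignoring the rest: Each reachable nonterminal has at most one production per leading terminal, and all productions are right-linear; the derivation is determined token-by-token.

Unambiguous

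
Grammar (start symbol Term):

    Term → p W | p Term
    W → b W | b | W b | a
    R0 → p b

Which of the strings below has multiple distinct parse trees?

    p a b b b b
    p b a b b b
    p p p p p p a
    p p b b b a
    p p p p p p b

p b a b b b

p a b b b b: 1 tree
p b a b b b: 4 trees
p p p p p p a: 1 tree
p p b b b a: 1 tree
p p p p p p b: 1 tree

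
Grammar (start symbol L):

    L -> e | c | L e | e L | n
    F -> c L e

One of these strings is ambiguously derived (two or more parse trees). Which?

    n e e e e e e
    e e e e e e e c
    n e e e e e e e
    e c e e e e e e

n e e e e e e: 1 tree
e e e e e e e c: 1 tree
n e e e e e e e: 1 tree
e c e e e e e e: 7 trees

e c e e e e e e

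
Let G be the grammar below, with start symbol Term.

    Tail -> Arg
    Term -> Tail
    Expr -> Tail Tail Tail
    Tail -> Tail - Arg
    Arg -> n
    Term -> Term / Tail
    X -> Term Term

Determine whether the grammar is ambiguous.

Only Term, Tail, Arg are reachable from Term; ignoring the rest: This is a standard precedence ladder (Term over Tail over Arg), with each level left-recursive on its own operator ('/' at Term, '-' at Tail). That structure is LR(1), hence unambiguous.

Unambiguous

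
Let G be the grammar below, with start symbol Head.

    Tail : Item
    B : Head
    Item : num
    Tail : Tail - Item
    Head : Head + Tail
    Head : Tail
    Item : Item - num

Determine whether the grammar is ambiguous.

Ambiguous

Witness: num - num

Derivation 1: Head ⇒ Tail ⇒ Item ⇒ Item - num ⇒ num - num
Derivation 2: Head ⇒ Tail ⇒ Tail - Item ⇒ Item - Item ⇒ num - Item ⇒ num - num

Two distinct leftmost derivations for the same string.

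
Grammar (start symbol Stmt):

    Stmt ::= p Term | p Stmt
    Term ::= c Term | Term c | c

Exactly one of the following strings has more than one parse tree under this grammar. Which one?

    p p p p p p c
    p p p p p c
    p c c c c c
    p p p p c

p c c c c c

p p p p p p c: 1 tree
p p p p p c: 1 tree
p c c c c c: 16 trees
p p p p c: 1 tree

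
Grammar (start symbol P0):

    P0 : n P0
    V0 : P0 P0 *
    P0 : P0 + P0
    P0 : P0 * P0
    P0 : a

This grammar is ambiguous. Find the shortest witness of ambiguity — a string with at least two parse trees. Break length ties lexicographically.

length 1: no string has ≥2 trees
length 2: no string has ≥2 trees
length 3: no string has ≥2 trees
length 4: n a * a has 2 parse trees

Two derivations of n a * a:
  P0 ⇒ n P0 ⇒ n P0 * P0 ⇒ n a * P0 ⇒ n a * a
  P0 ⇒ P0 * P0 ⇒ n P0 * P0 ⇒ n a * P0 ⇒ n a * a

n a * a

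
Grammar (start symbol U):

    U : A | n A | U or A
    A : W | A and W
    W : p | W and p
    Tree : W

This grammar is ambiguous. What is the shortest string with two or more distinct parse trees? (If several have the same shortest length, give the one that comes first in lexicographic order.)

p and p

length 1: no string has ≥2 trees
length 2: no string has ≥2 trees
length 3: p and p has 2 parse trees

Two derivations of p and p:
  U ⇒ A ⇒ W ⇒ W and p ⇒ p and p
  U ⇒ A ⇒ A and W ⇒ W and W ⇒ p and W ⇒ p and p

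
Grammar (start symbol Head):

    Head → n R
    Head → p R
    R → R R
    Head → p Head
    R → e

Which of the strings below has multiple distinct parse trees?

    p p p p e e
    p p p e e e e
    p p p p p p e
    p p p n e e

p p p e e e e

p p p p e e: 1 tree
p p p e e e e: 5 trees
p p p p p p e: 1 tree
p p p n e e: 1 tree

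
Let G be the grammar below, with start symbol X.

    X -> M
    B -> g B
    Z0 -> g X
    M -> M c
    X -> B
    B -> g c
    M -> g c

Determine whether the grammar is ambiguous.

Witness: g c

Derivation 1: X ⇒ M ⇒ g c
Derivation 2: X ⇒ B ⇒ g c

Two distinct leftmost derivations for the same string.

Ambiguous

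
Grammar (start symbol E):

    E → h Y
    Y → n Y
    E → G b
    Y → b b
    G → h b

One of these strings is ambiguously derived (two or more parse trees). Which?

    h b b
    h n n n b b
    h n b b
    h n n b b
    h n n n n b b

h b b: 2 trees
h n n n b b: 1 tree
h n b b: 1 tree
h n n b b: 1 tree
h n n n n b b: 1 tree

h b b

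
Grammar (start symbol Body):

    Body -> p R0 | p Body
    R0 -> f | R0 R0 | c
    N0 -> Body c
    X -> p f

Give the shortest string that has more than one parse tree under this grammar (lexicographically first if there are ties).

length 2: no string has ≥2 trees
length 3: no string has ≥2 trees
length 4: p c c c has 2 parse trees

Two derivations of p c c c:
  Body ⇒ p R0 ⇒ p R0 R0 ⇒ p R0 R0 R0 ⇒ p c R0 R0 ⇒ p c c R0 ⇒ p c c c
  Body ⇒ p R0 ⇒ p R0 R0 ⇒ p c R0 ⇒ p c R0 R0 ⇒ p c c R0 ⇒ p c c c

p c c c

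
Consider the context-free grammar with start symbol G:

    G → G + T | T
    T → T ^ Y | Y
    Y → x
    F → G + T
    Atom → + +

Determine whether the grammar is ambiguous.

Only G, T, Y are reachable from G; ignoring the rest: G → G + T | T  ;  T → T ^ Y | Y  — a left-associative chain with Y at the bottom. Each string factors uniquely by precedence.

Unambiguous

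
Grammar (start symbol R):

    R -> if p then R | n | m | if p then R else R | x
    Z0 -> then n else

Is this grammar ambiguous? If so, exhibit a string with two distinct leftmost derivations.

Witness: if p then if p then m else m

Derivation 1: R ⇒ if p then R ⇒ if p then if p then R else R ⇒ if p then if p then m else R ⇒ if p then if p then m else m
Derivation 2: R ⇒ if p then R else R ⇒ if p then if p then R else R ⇒ if p then if p then m else R ⇒ if p then if p then m else m

Two distinct leftmost derivations for the same string.

Ambiguous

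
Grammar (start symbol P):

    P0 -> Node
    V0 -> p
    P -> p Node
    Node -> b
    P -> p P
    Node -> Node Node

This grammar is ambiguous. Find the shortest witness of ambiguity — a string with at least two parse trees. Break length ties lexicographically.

p b b b

length 2: no string has ≥2 trees
length 3: no string has ≥2 trees
length 4: p b b b has 2 parse trees

Two derivations of p b b b:
  P ⇒ p Node ⇒ p Node Node ⇒ p b Node ⇒ p b Node Node ⇒ p b b Node ⇒ p b b b
  P ⇒ p Node ⇒ p Node Node ⇒ p Node Node Node ⇒ p b Node Node ⇒ p b b Node ⇒ p b b b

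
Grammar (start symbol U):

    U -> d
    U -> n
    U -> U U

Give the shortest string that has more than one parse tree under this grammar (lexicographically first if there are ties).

length 1: no string has ≥2 trees
length 2: no string has ≥2 trees
length 3: d d d has 2 parse trees

Two derivations of d d d:
  U ⇒ U U ⇒ d U ⇒ d U U ⇒ d d U ⇒ d d d
  U ⇒ U U ⇒ U U U ⇒ d U U ⇒ d d U ⇒ d d d

d d d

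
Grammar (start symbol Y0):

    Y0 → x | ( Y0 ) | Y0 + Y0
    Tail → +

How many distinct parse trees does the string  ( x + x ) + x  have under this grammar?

1

Parse trees for ( x + x ) + x:
  [Y0 [Y0 ( [Y0 [Y0 x] + [Y0 x]] )] + [Y0 x]]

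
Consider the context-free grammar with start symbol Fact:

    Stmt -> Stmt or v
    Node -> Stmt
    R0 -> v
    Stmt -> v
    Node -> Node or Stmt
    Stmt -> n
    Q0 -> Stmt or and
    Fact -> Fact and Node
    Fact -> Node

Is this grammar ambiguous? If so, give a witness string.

Witness: n or v

Derivation 1: Fact ⇒ Node ⇒ Stmt ⇒ Stmt or v ⇒ n or v
Derivation 2: Fact ⇒ Node ⇒ Node or Stmt ⇒ Stmt or Stmt ⇒ n or Stmt ⇒ n or v

Two distinct leftmost derivations for the same string.

Ambiguous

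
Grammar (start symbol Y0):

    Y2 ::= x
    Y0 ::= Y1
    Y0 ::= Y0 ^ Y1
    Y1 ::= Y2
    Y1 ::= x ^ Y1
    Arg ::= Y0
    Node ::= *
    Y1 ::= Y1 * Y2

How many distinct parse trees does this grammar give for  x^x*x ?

3

Parse trees for x^x*x:
  [Y0 [Y1 x ^ [Y1 [Y1 [Y2 x]] * [Y2 x]]]]
  [Y0 [Y1 [Y1 x ^ [Y1 [Y2 x]]] * [Y2 x]]]
  [Y0 [Y0 [Y1 [Y2 x]]] ^ [Y1 [Y1 [Y2 x]] * [Y2 x]]]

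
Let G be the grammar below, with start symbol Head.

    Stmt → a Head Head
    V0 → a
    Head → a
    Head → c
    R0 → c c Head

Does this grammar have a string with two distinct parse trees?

Only Head is reachable from Head; ignoring the rest: The reachable rules are right-linear with at most one rule per (nonterminal, next-terminal) pair. Each input token forces the next rule, so parsing is deterministic.

Unambiguous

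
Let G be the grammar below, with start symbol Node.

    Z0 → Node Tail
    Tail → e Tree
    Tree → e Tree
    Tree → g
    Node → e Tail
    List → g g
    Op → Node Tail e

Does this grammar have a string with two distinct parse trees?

Unambiguous

(Op, List, Z0 are unreachable from Node, so their rules don't affect L(Node).) Restricted to the reachable nonterminals, every rule has the form A → t or A → t B, and no two rules for the same A share a first terminal. The grammar encodes a DFA — one run per string.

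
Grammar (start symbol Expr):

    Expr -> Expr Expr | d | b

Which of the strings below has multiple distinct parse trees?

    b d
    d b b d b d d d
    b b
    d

b d: 1 tree
d b b d b d d d: 429 trees
b b: 1 tree
d: 1 tree

d b b d b d d d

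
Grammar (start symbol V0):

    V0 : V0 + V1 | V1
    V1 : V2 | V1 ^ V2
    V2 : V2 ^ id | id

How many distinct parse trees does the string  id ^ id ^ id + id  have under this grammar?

Parse trees for id ^ id ^ id + id:
  [V0 [V0 [V1 [V2 [V2 [V2 id] ^ id] ^ id]]] + [V1 [V2 id]]]
  [V0 [V0 [V1 [V1 [V2 id]] ^ [V2 [V2 id] ^ id]]] + [V1 [V2 id]]]
  [V0 [V0 [V1 [V1 [V2 [V2 id] ^ id]] ^ [V2 id]]] + [V1 [V2 id]]]
  [V0 [V0 [V1 [V1 [V1 [V2 id]] ^ [V2 id]] ^ [V2 id]]] + [V1 [V2 id]]]

4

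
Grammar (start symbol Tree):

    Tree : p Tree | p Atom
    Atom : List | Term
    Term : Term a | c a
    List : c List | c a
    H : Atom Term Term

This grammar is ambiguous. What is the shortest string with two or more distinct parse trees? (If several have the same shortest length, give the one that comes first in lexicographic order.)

length 3: p c a has 2 parse trees

Two derivations of p c a:
  Tree ⇒ p Atom ⇒ p List ⇒ p c a
  Tree ⇒ p Atom ⇒ p Term ⇒ p c a

p c a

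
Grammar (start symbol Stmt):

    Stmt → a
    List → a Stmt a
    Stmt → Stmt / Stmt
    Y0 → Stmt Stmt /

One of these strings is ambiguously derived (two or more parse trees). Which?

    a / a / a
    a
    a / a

a / a / a: 2 trees
a: 1 tree
a / a: 1 tree

a / a / a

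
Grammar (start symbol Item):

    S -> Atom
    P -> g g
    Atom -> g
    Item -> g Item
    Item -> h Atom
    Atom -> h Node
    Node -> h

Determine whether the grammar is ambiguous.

Unambiguous

Only Item, Atom, Node are reachable from Item; ignoring the rest: The reachable rules are right-linear with at most one rule per (nonterminal, next-terminal) pair. Each input token forces the next rule, so parsing is deterministic.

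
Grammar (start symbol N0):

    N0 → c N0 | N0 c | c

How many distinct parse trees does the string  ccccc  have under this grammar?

Parse trees for ccccc (showing first 6 of 16):
  [N0 c [N0 c [N0 c [N0 c [N0 c]]]]]
  [N0 c [N0 c [N0 c [N0 [N0 c] c]]]]
  [N0 c [N0 c [N0 [N0 c [N0 c]] c]]]
  [N0 c [N0 c [N0 [N0 [N0 c] c] c]]]
  [N0 c [N0 [N0 c [N0 c [N0 c]]] c]]
  [N0 c [N0 [N0 c [N0 [N0 c] c]] c]]

16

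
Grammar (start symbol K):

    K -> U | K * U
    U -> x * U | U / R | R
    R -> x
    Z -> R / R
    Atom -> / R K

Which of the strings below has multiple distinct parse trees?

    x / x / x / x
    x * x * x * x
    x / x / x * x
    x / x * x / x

x * x * x * x

x / x / x / x: 1 tree
x * x * x * x: 8 trees
x / x / x * x: 1 tree
x / x * x / x: 1 tree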